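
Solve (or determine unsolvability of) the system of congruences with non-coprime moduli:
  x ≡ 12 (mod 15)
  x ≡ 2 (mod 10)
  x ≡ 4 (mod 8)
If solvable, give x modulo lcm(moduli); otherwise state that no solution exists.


Moduli 15, 10, 8 are not pairwise coprime, so CRT works modulo lcm(m_i) when all pairwise compatibility conditions hold.
Pairwise compatibility: gcd(m_i, m_j) must divide a_i - a_j for every pair.
Merge one congruence at a time:
  Start: x ≡ 12 (mod 15).
  Combine with x ≡ 2 (mod 10): gcd(15, 10) = 5; 2 - 12 = -10, which IS divisible by 5, so compatible.
    Write x = 12 + 15·t and substitute into x ≡ 2 (mod 10): 15·t ≡ 2 − 12 = -10 (mod 10).
    Divide the congruence (and modulus) by g = 5: 3·t ≡ -2 (mod 2).
    Reduce coefficients mod 2: 1·t ≡ 0 (mod 2).
    So t ≡ 0 (mod 2).
    Then x = 12 + 15·0 = 12, valid modulo lcm(15, 10) = 30: x ≡ 12 (mod 30).
  Combine with x ≡ 4 (mod 8): gcd(30, 8) = 2; 4 - 12 = -8, which IS divisible by 2, so compatible.
    Write x = 12 + 30·t and substitute into x ≡ 4 (mod 8): 30·t ≡ 4 − 12 = -8 (mod 8).
    Divide the congruence (and modulus) by g = 2: 15·t ≡ -4 (mod 4).
    Reduce coefficients mod 4: 3·t ≡ 0 (mod 4).
    The inverse of 3 mod 4 is 3 (since 3·3 = 9 = 2·4 + 1), so t ≡ 3·0 = 0 ≡ 0 (mod 4).
    Then x = 12 + 30·0 = 12, valid modulo lcm(30, 8) = 120: x ≡ 12 (mod 120).
Verify: 12 mod 15 = 12, 12 mod 10 = 2, 12 mod 8 = 4.

x ≡ 12 (mod 120).


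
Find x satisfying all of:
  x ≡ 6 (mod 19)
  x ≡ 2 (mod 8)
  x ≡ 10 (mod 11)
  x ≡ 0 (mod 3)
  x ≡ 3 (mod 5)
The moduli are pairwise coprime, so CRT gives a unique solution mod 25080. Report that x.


Product of moduli M = 19 · 8 · 11 · 3 · 5 = 25080.
Merge one congruence at a time:
  Start: x ≡ 6 (mod 19).
  Combine with x ≡ 2 (mod 8); new modulus lcm = 152.
    Write x = 6 + 19·t and substitute into x ≡ 2 (mod 8): 19·t ≡ 2 − 6 = -4 (mod 8).
    Reduce coefficients mod 8: 3·t ≡ 4 (mod 8).
    The inverse of 3 mod 8 is 3 (since 3·3 = 9 = 1·8 + 1), so t ≡ 3·4 = 12 ≡ 4 (mod 8).
    Then x = 6 + 19·4 = 82, valid modulo lcm(19, 8) = 152: x ≡ 82 (mod 152).
  Combine with x ≡ 10 (mod 11); new modulus lcm = 1672.
    Write x = 82 + 152·t and substitute into x ≡ 10 (mod 11): 152·t ≡ 10 − 82 = -72 (mod 11).
    Reduce coefficients mod 11: 9·t ≡ 5 (mod 11).
    The inverse of 9 mod 11 is 5 (since 9·5 = 45 = 4·11 + 1), so t ≡ 5·5 = 25 ≡ 3 (mod 11).
    Then x = 82 + 152·3 = 538, valid modulo lcm(152, 11) = 1672: x ≡ 538 (mod 1672).
  Combine with x ≡ 0 (mod 3); new modulus lcm = 5016.
    Write x = 538 + 1672·t and substitute into x ≡ 0 (mod 3): 1672·t ≡ 0 − 538 = -538 (mod 3).
    Reduce coefficients mod 3: 1·t ≡ 2 (mod 3).
    So t ≡ 2 (mod 3).
    Then x = 538 + 1672·2 = 3882, valid modulo lcm(1672, 3) = 5016: x ≡ 3882 (mod 5016).
  Combine with x ≡ 3 (mod 5); new modulus lcm = 25080.
    Write x = 3882 + 5016·t and substitute into x ≡ 3 (mod 5): 5016·t ≡ 3 − 3882 = -3879 (mod 5).
    Reduce coefficients mod 5: 1·t ≡ 1 (mod 5).
    So t ≡ 1 (mod 5).
    Then x = 3882 + 5016·1 = 8898, valid modulo lcm(5016, 5) = 25080: x ≡ 8898 (mod 25080).
Verify against each original: 8898 mod 19 = 6, 8898 mod 8 = 2, 8898 mod 11 = 10, 8898 mod 3 = 0, 8898 mod 5 = 3.

x ≡ 8898 (mod 25080).


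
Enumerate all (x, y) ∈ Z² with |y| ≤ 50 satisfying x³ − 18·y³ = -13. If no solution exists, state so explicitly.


The equation is x³ - 18y³ = -13. For fixed y, x³ = 18·y³ − 13, so a solution requires the RHS to be a perfect cube.
Strategy: iterate y from -50 to 50, compute RHS = 18·y³ − 13, and check whether it is a (positive or negative) perfect cube.
Check small values of y:
  y = 0: RHS = -13 is not a perfect cube.
  y = 1: RHS = 5 is not a perfect cube.
  y = -1: RHS = -31 is not a perfect cube.
  y = 2: RHS = 131 is not a perfect cube.
  y = -2: RHS = -157 is not a perfect cube.
  y = 3: RHS = 473 is not a perfect cube.
  y = -3: RHS = -499 is not a perfect cube.
Continuing the search up to |y| = 50 finds no solutions either.
No (x, y) in the scanned range satisfies the equation.

No integer solutions with |y| ≤ 50.


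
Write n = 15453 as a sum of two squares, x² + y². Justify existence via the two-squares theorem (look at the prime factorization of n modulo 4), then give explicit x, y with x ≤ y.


Step 1: Factor n = 15453 = 3^2 · 17 · 101.
Step 2: Check the mod-4 condition on each prime factor: 3 ≡ 3 (mod 4), exponent 2 (must be even); 17 ≡ 1 (mod 4), exponent 1; 101 ≡ 1 (mod 4), exponent 1.
All primes ≡ 3 (mod 4) appear to even exponent (or don't appear), so by the two-squares theorem n IS expressible as a sum of two squares.
Step 3: Build a representation. Group n = k² · m with k = 3 and m = 17 · 101 = 1717 (a product of primes ≡ 1 (mod 4)); a representation of m scales to one of n via (k·x)² + (k·y)² = k²(x² + y²). Each prime p ≡ 1 (mod 4) is itself a sum of two squares; find a² by testing p − a² for a perfect square:
  17: 17 − 1² = 16 = 4² ⇒ 17 = 1² + 4².
  101: 101 − 1² = 100 = 10² ⇒ 101 = 1² + 10².
  Combine using the Brahmagupta–Fibonacci identity (a² + b²)(c² + d²) = (ac − bd)² + (ad + bc)² = (ac + bd)² + (ad − bc)²:
  17 · 101 = 1717: from (1² + 4²)(1² + 10²), take (1·1 − 4·10, 1·10 + 4·1) = (1 − 40, 10 + 4) = (-39, 14); dropping signs (only squares matter) gives (39, 14); check 39² + 14² = 1521 + 196 = 1717 ✓.
  Scale by k = 3: (3·39, 3·14) = (117, 42).
Step 4: Order so x ≤ y and verify: 42² + 117² = 1764 + 13689 = 15453 = n. ✓

n = 15453 = 42² + 117² (one valid representation with x ≤ y).


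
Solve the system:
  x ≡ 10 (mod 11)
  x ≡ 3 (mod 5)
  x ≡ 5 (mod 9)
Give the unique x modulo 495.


Moduli 11, 5, 9 are pairwise coprime; by CRT there is a unique solution modulo M = 11 · 5 · 9 = 495.
Solve pairwise, accumulating the modulus:
  Start with x ≡ 10 (mod 11).
  Combine with x ≡ 3 (mod 5): since gcd(11, 5) = 1, we get a unique residue mod 55.
    Write x = 10 + 11·t and substitute into x ≡ 3 (mod 5): 11·t ≡ 3 − 10 = -7 (mod 5).
    Reduce coefficients mod 5: 1·t ≡ 3 (mod 5).
    So t ≡ 3 (mod 5).
    Then x = 10 + 11·3 = 43, valid modulo lcm(11, 5) = 55: x ≡ 43 (mod 55).
  Combine with x ≡ 5 (mod 9): since gcd(55, 9) = 1, we get a unique residue mod 495.
    Write x = 43 + 55·t and substitute into x ≡ 5 (mod 9): 55·t ≡ 5 − 43 = -38 (mod 9).
    Reduce coefficients mod 9: 1·t ≡ 7 (mod 9).
    So t ≡ 7 (mod 9).
    Then x = 43 + 55·7 = 428, valid modulo lcm(55, 9) = 495: x ≡ 428 (mod 495).
Verify: 428 mod 11 = 10 ✓, 428 mod 5 = 3 ✓, 428 mod 9 = 5 ✓.

x ≡ 428 (mod 495).


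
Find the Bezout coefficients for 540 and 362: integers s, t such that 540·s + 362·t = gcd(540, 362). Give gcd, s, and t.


Euclidean algorithm on (540, 362) — divide until remainder is 0:
  540 = 1 · 362 + 178
  362 = 2 · 178 + 6
  178 = 29 · 6 + 4
  6 = 1 · 4 + 2
  4 = 2 · 2 + 0
gcd(540, 362) = 2.
Track Bezout coefficients alongside the remainders: start with r₀ = 540 = a·1 + b·0 (s = 1, t = 0) and r₁ = 362 = a·0 + b·1 (s = 0, t = 1); each new remainder r_{k+1} = r_{k-1} − q_k·r_k inherits s_{k+1} = s_{k-1} − q_k·s_k, t_{k+1} = t_{k-1} − q_k·t_k, so r_k = a·s_k + b·t_k at every step:
  q = 1: r = 178, s = 1 − 1·0 = 1, t = 0 − 1·1 = -1  (check: 540·1 + 362·(-1) = 178)
  q = 2: r = 6, s = 0 − 2·1 = -2, t = 1 − 2·(-1) = 3  (check: 540·(-2) + 362·3 = 6)
  q = 29: r = 4, s = 1 − 29·(-2) = 59, t = -1 − 29·3 = -88  (check: 540·59 + 362·(-88) = 4)
  q = 1: r = 2, s = -2 − 1·59 = -61, t = 3 − 1·(-88) = 91  (check: 540·(-61) + 362·91 = 2)
The row with r = 2 (the gcd) gives the Bezout coefficients s = -61, t = 91.
Result: 540 · (-61) + 362 · (91) = 2.

gcd(540, 362) = 2; s = -61, t = 91 (check: 540·(-61) + 362·91 = 2).


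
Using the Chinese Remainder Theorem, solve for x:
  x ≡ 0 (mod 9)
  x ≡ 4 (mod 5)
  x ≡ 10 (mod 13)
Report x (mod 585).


Moduli 9, 5, 13 are pairwise coprime; by CRT there is a unique solution modulo M = 9 · 5 · 13 = 585.
Solve pairwise, accumulating the modulus:
  Start with x ≡ 0 (mod 9).
  Combine with x ≡ 4 (mod 5): since gcd(9, 5) = 1, we get a unique residue mod 45.
    Write x = 0 + 9·t and substitute into x ≡ 4 (mod 5): 9·t ≡ 4 − 0 = 4 (mod 5).
    Reduce coefficients mod 5: 4·t ≡ 4 (mod 5).
    The inverse of 4 mod 5 is 4 (since 4·4 = 16 = 3·5 + 1), so t ≡ 4·4 = 16 ≡ 1 (mod 5).
    Then x = 0 + 9·1 = 9, valid modulo lcm(9, 5) = 45: x ≡ 9 (mod 45).
  Combine with x ≡ 10 (mod 13): since gcd(45, 13) = 1, we get a unique residue mod 585.
    Write x = 9 + 45·t and substitute into x ≡ 10 (mod 13): 45·t ≡ 10 − 9 = 1 (mod 13).
    Reduce coefficients mod 13: 6·t ≡ 1 (mod 13).
    The inverse of 6 mod 13 is 11 (since 6·11 = 66 = 5·13 + 1), so t ≡ 11·1 = 11 ≡ 11 (mod 13).
    Then x = 9 + 45·11 = 504, valid modulo lcm(45, 13) = 585: x ≡ 504 (mod 585).
Verify: 504 mod 9 = 0 ✓, 504 mod 5 = 4 ✓, 504 mod 13 = 10 ✓.

x ≡ 504 (mod 585).


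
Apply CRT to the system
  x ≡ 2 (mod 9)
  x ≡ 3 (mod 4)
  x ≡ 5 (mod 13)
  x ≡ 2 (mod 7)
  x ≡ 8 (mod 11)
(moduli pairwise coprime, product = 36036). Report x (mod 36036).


Product of moduli M = 9 · 4 · 13 · 7 · 11 = 36036.
Merge one congruence at a time:
  Start: x ≡ 2 (mod 9).
  Combine with x ≡ 3 (mod 4); new modulus lcm = 36.
    Write x = 2 + 9·t and substitute into x ≡ 3 (mod 4): 9·t ≡ 3 − 2 = 1 (mod 4).
    Reduce coefficients mod 4: 1·t ≡ 1 (mod 4).
    So t ≡ 1 (mod 4).
    Then x = 2 + 9·1 = 11, valid modulo lcm(9, 4) = 36: x ≡ 11 (mod 36).
  Combine with x ≡ 5 (mod 13); new modulus lcm = 468.
    Write x = 11 + 36·t and substitute into x ≡ 5 (mod 13): 36·t ≡ 5 − 11 = -6 (mod 13).
    Reduce coefficients mod 13: 10·t ≡ 7 (mod 13).
    The inverse of 10 mod 13 is 4 (since 10·4 = 40 = 3·13 + 1), so t ≡ 4·7 = 28 ≡ 2 (mod 13).
    Then x = 11 + 36·2 = 83, valid modulo lcm(36, 13) = 468: x ≡ 83 (mod 468).
  Combine with x ≡ 2 (mod 7); new modulus lcm = 3276.
    Write x = 83 + 468·t and substitute into x ≡ 2 (mod 7): 468·t ≡ 2 − 83 = -81 (mod 7).
    Reduce coefficients mod 7: 6·t ≡ 3 (mod 7).
    The inverse of 6 mod 7 is 6 (since 6·6 = 36 = 5·7 + 1), so t ≡ 6·3 = 18 ≡ 4 (mod 7).
    Then x = 83 + 468·4 = 1955, valid modulo lcm(468, 7) = 3276: x ≡ 1955 (mod 3276).
  Combine with x ≡ 8 (mod 11); new modulus lcm = 36036.
    Write x = 1955 + 3276·t and substitute into x ≡ 8 (mod 11): 3276·t ≡ 8 − 1955 = -1947 (mod 11).
    Reduce coefficients mod 11: 9·t ≡ 0 (mod 11).
    The inverse of 9 mod 11 is 5 (since 9·5 = 45 = 4·11 + 1), so t ≡ 5·0 = 0 ≡ 0 (mod 11).
    Then x = 1955 + 3276·0 = 1955, valid modulo lcm(3276, 11) = 36036: x ≡ 1955 (mod 36036).
Verify against each original: 1955 mod 9 = 2, 1955 mod 4 = 3, 1955 mod 13 = 5, 1955 mod 7 = 2, 1955 mod 11 = 8.

x ≡ 1955 (mod 36036).


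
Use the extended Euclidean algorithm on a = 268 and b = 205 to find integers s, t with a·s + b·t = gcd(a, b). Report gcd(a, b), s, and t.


Euclidean algorithm on (268, 205) — divide until remainder is 0:
  268 = 1 · 205 + 63
  205 = 3 · 63 + 16
  63 = 3 · 16 + 15
  16 = 1 · 15 + 1
  15 = 15 · 1 + 0
gcd(268, 205) = 1.
Track Bezout coefficients alongside the remainders: start with r₀ = 268 = a·1 + b·0 (s = 1, t = 0) and r₁ = 205 = a·0 + b·1 (s = 0, t = 1); each new remainder r_{k+1} = r_{k-1} − q_k·r_k inherits s_{k+1} = s_{k-1} − q_k·s_k, t_{k+1} = t_{k-1} − q_k·t_k, so r_k = a·s_k + b·t_k at every step:
  q = 1: r = 63, s = 1 − 1·0 = 1, t = 0 − 1·1 = -1  (check: 268·1 + 205·(-1) = 63)
  q = 3: r = 16, s = 0 − 3·1 = -3, t = 1 − 3·(-1) = 4  (check: 268·(-3) + 205·4 = 16)
  q = 3: r = 15, s = 1 − 3·(-3) = 10, t = -1 − 3·4 = -13  (check: 268·10 + 205·(-13) = 15)
  q = 1: r = 1, s = -3 − 1·10 = -13, t = 4 − 1·(-13) = 17  (check: 268·(-13) + 205·17 = 1)
The row with r = 1 (the gcd) gives the Bezout coefficients s = -13, t = 17.
Result: 268 · (-13) + 205 · (17) = 1.

gcd(268, 205) = 1; s = -13, t = 17 (check: 268·(-13) + 205·17 = 1).


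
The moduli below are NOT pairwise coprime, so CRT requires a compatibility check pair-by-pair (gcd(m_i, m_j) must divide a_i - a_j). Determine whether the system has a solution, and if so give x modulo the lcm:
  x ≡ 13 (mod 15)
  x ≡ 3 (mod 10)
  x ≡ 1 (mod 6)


Moduli 15, 10, 6 are not pairwise coprime, so CRT works modulo lcm(m_i) when all pairwise compatibility conditions hold.
Pairwise compatibility: gcd(m_i, m_j) must divide a_i - a_j for every pair.
Merge one congruence at a time:
  Start: x ≡ 13 (mod 15).
  Combine with x ≡ 3 (mod 10): gcd(15, 10) = 5; 3 - 13 = -10, which IS divisible by 5, so compatible.
    Write x = 13 + 15·t and substitute into x ≡ 3 (mod 10): 15·t ≡ 3 − 13 = -10 (mod 10).
    Divide the congruence (and modulus) by g = 5: 3·t ≡ -2 (mod 2).
    Reduce coefficients mod 2: 1·t ≡ 0 (mod 2).
    So t ≡ 0 (mod 2).
    Then x = 13 + 15·0 = 13, valid modulo lcm(15, 10) = 30: x ≡ 13 (mod 30).
  Combine with x ≡ 1 (mod 6): gcd(30, 6) = 6; 1 - 13 = -12, which IS divisible by 6, so compatible.
    Write x = 13 + 30·t and substitute into x ≡ 1 (mod 6): 30·t ≡ 1 − 13 = -12 (mod 6).
    Divide the congruence (and modulus) by g = 6: 5·t ≡ -2 (mod 1).
    Modulo 1 every t works; take t = 0.
    Then x = 13 + 30·0 = 13, valid modulo lcm(30, 6) = 30: x ≡ 13 (mod 30).
Verify: 13 mod 15 = 13, 13 mod 10 = 3, 13 mod 6 = 1.

x ≡ 13 (mod 30).


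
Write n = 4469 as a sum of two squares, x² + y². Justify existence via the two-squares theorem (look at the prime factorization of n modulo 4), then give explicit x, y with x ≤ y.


Step 1: Factor n = 4469 = 41 · 109.
Step 2: Check the mod-4 condition on each prime factor: 41 ≡ 1 (mod 4), exponent 1; 109 ≡ 1 (mod 4), exponent 1.
All primes ≡ 3 (mod 4) appear to even exponent (or don't appear), so by the two-squares theorem n IS expressible as a sum of two squares.
Step 3: Build a representation. Here n = 41 · 109 is a product of primes ≡ 1 (mod 4). Each prime p ≡ 1 (mod 4) is itself a sum of two squares; find a² by testing p − a² for a perfect square:
  41: 41 − 1² = 40, 41 − 2² = 37, 41 − 3² = 32, 41 − 4² = 25 = 5² ⇒ 41 = 4² + 5².
  109: 109 − 1² = 108, 109 − 2² = 105, 109 − 3² = 100 = 10² ⇒ 109 = 3² + 10².
  Combine using the Brahmagupta–Fibonacci identity (a² + b²)(c² + d²) = (ac − bd)² + (ad + bc)² = (ac + bd)² + (ad − bc)²:
  41 · 109 = 4469: from (4² + 5²)(3² + 10²), take (4·3 − 5·10, 4·10 + 5·3) = (12 − 50, 40 + 15) = (-38, 55); dropping signs (only squares matter) gives (38, 55); check 38² + 55² = 1444 + 3025 = 4469 ✓.
Step 4: Order so x ≤ y and verify: 38² + 55² = 1444 + 3025 = 4469 = n. ✓

n = 4469 = 38² + 55² (one valid representation with x ≤ y).


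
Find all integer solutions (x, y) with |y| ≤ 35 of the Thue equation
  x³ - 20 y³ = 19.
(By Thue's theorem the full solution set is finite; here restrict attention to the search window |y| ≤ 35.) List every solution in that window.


The equation is x³ - 20y³ = 19. For fixed y, x³ = 20·y³ + 19, so a solution requires the RHS to be a perfect cube.
Strategy: iterate y from -35 to 35, compute RHS = 20·y³ + 19, and check whether it is a (positive or negative) perfect cube.
Check small values of y:
  y = 0: RHS = 19 is not a perfect cube.
  y = 1: RHS = 39 is not a perfect cube.
  y = -1: RHS = -1 = (-1)³ ⇒ x = -1 works.
  y = 2: RHS = 179 is not a perfect cube.
  y = -2: RHS = -141 is not a perfect cube.
  y = 3: RHS = 559 is not a perfect cube.
  y = -3: RHS = -521 is not a perfect cube.
Continuing the search up to |y| = 35 finds no further solutions beyond those listed.
Collected solutions: (-1, -1).

Solutions (with |y| ≤ 35): (-1, -1).


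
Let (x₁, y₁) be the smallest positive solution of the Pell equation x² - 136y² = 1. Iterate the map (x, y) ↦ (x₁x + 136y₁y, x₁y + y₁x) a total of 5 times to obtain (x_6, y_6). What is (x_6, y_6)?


Step 1: Find the fundamental solution (x₁, y₁) of x² - 136y² = 1.
  Expand √136 as a continued fraction. a₀ = ⌊√136⌋ = 11; iterate m_{k+1} = d_k·a_k − m_k, d_{k+1} = (136 − m_{k+1}²)/d_k, a_{k+1} = ⌊(a₀ + m_{k+1})/d_{k+1}⌋ (starting m₀ = 0, d₀ = 1), with convergents p_k = a_k·p_{k-1} + p_{k-2}, q_k = a_k·q_{k-1} + q_{k-2} (p₋₁ = 1, q₋₁ = 0):
  k = 0: a₀ = 11; p₀/q₀ = 11/1; p₀² − 136·q₀² = 121 − 136 = -15.
  k = 1: m = 11, d = 15, a = ⌊(11 + 11)/15⌋ = 1; p/q = (1·11 + 1)/(1·1 + 0) = 12/1; p² − 136·q² = 144 − 136 = 8.
  k = 2: m = 4, d = 8, a = ⌊(11 + 4)/8⌋ = 1; p/q = (1·12 + 11)/(1·1 + 1) = 23/2; p² − 136·q² = 529 − 544 = -15.
  k = 3: m = 4, d = 15, a = ⌊(11 + 4)/15⌋ = 1; p/q = (1·23 + 12)/(1·2 + 1) = 35/3; p² − 136·q² = 1225 − 1224 = 1.
  The first convergent with p² − 136·q² = 1 gives the fundamental solution (x₁, y₁) = (35, 3).
Step 2: Apply the recurrence (x_{n+1}, y_{n+1}) = (x₁x_n + 136y₁y_n, x₁y_n + y₁x_n) repeatedly.
  From (x_1, y_1) = (35, 3): x_2 = 35·35 + 136·3·3 = 2449; y_2 = 35·3 + 3·35 = 210.
  From (x_2, y_2) = (2449, 210): x_3 = 35·2449 + 136·3·210 = 171395; y_3 = 35·210 + 3·2449 = 14697.
  From (x_3, y_3) = (171395, 14697): x_4 = 35·171395 + 136·3·14697 = 11995201; y_4 = 35·14697 + 3·171395 = 1028580.
  From (x_4, y_4) = (11995201, 1028580): x_5 = 35·11995201 + 136·3·1028580 = 839492675; y_5 = 35·1028580 + 3·11995201 = 71985903.
  From (x_5, y_5) = (839492675, 71985903): x_6 = 35·839492675 + 136·3·71985903 = 58752492049; y_6 = 35·71985903 + 3·839492675 = 5037984630.
Step 3: Verify x_6² - 136·y_6² = 3451855321967808218401 - 3451855321967808218400 = 1 (should be 1). ✓

(x_1, y_1) = (35, 3); (x_6, y_6) = (58752492049, 5037984630).


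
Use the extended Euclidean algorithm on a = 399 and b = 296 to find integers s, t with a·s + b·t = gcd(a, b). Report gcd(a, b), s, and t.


Euclidean algorithm on (399, 296) — divide until remainder is 0:
  399 = 1 · 296 + 103
  296 = 2 · 103 + 90
  103 = 1 · 90 + 13
  90 = 6 · 13 + 12
  13 = 1 · 12 + 1
  12 = 12 · 1 + 0
gcd(399, 296) = 1.
Track Bezout coefficients alongside the remainders: start with r₀ = 399 = a·1 + b·0 (s = 1, t = 0) and r₁ = 296 = a·0 + b·1 (s = 0, t = 1); each new remainder r_{k+1} = r_{k-1} − q_k·r_k inherits s_{k+1} = s_{k-1} − q_k·s_k, t_{k+1} = t_{k-1} − q_k·t_k, so r_k = a·s_k + b·t_k at every step:
  q = 1: r = 103, s = 1 − 1·0 = 1, t = 0 − 1·1 = -1  (check: 399·1 + 296·(-1) = 103)
  q = 2: r = 90, s = 0 − 2·1 = -2, t = 1 − 2·(-1) = 3  (check: 399·(-2) + 296·3 = 90)
  q = 1: r = 13, s = 1 − 1·(-2) = 3, t = -1 − 1·3 = -4  (check: 399·3 + 296·(-4) = 13)
  q = 6: r = 12, s = -2 − 6·3 = -20, t = 3 − 6·(-4) = 27  (check: 399·(-20) + 296·27 = 12)
  q = 1: r = 1, s = 3 − 1·(-20) = 23, t = -4 − 1·27 = -31  (check: 399·23 + 296·(-31) = 1)
The row with r = 1 (the gcd) gives the Bezout coefficients s = 23, t = -31.
Result: 399 · (23) + 296 · (-31) = 1.

gcd(399, 296) = 1; s = 23, t = -31 (check: 399·23 + 296·(-31) = 1).


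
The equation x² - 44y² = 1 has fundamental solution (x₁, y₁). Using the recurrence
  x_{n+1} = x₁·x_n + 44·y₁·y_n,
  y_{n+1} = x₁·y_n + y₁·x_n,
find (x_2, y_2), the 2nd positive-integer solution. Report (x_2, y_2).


Step 1: Find the fundamental solution (x₁, y₁) of x² - 44y² = 1.
  Expand √44 as a continued fraction. a₀ = ⌊√44⌋ = 6; iterate m_{k+1} = d_k·a_k − m_k, d_{k+1} = (44 − m_{k+1}²)/d_k, a_{k+1} = ⌊(a₀ + m_{k+1})/d_{k+1}⌋ (starting m₀ = 0, d₀ = 1), with convergents p_k = a_k·p_{k-1} + p_{k-2}, q_k = a_k·q_{k-1} + q_{k-2} (p₋₁ = 1, q₋₁ = 0):
  k = 0: a₀ = 6; p₀/q₀ = 6/1; p₀² − 44·q₀² = 36 − 44 = -8.
  k = 1: m = 6, d = 8, a = ⌊(6 + 6)/8⌋ = 1; p/q = (1·6 + 1)/(1·1 + 0) = 7/1; p² − 44·q² = 49 − 44 = 5.
  k = 2: m = 2, d = 5, a = ⌊(6 + 2)/5⌋ = 1; p/q = (1·7 + 6)/(1·1 + 1) = 13/2; p² − 44·q² = 169 − 176 = -7.
  k = 3: m = 3, d = 7, a = ⌊(6 + 3)/7⌋ = 1; p/q = (1·13 + 7)/(1·2 + 1) = 20/3; p² − 44·q² = 400 − 396 = 4.
  k = 4: m = 4, d = 4, a = ⌊(6 + 4)/4⌋ = 2; p/q = (2·20 + 13)/(2·3 + 2) = 53/8; p² − 44·q² = 2809 − 2816 = -7.
  k = 5: m = 4, d = 7, a = ⌊(6 + 4)/7⌋ = 1; p/q = (1·53 + 20)/(1·8 + 3) = 73/11; p² − 44·q² = 5329 − 5324 = 5.
  k = 6: m = 3, d = 5, a = ⌊(6 + 3)/5⌋ = 1; p/q = (1·73 + 53)/(1·11 + 8) = 126/19; p² − 44·q² = 15876 − 15884 = -8.
  k = 7: m = 2, d = 8, a = ⌊(6 + 2)/8⌋ = 1; p/q = (1·126 + 73)/(1·19 + 11) = 199/30; p² − 44·q² = 39601 − 39600 = 1.
  The first convergent with p² − 44·q² = 1 gives the fundamental solution (x₁, y₁) = (199, 30).
Step 2: Apply the recurrence (x_{n+1}, y_{n+1}) = (x₁x_n + 44y₁y_n, x₁y_n + y₁x_n) repeatedly.
  From (x_1, y_1) = (199, 30): x_2 = 199·199 + 44·30·30 = 79201; y_2 = 199·30 + 30·199 = 11940.
Step 3: Verify x_2² - 44·y_2² = 6272798401 - 6272798400 = 1 (should be 1). ✓

(x_1, y_1) = (199, 30); (x_2, y_2) = (79201, 11940).


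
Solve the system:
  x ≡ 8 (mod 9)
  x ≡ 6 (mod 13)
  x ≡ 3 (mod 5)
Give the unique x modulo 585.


Moduli 9, 13, 5 are pairwise coprime; by CRT there is a unique solution modulo M = 9 · 13 · 5 = 585.
Solve pairwise, accumulating the modulus:
  Start with x ≡ 8 (mod 9).
  Combine with x ≡ 6 (mod 13): since gcd(9, 13) = 1, we get a unique residue mod 117.
    Write x = 8 + 9·t and substitute into x ≡ 6 (mod 13): 9·t ≡ 6 − 8 = -2 (mod 13).
    Reduce coefficients mod 13: 9·t ≡ 11 (mod 13).
    The inverse of 9 mod 13 is 3 (since 9·3 = 27 = 2·13 + 1), so t ≡ 3·11 = 33 ≡ 7 (mod 13).
    Then x = 8 + 9·7 = 71, valid modulo lcm(9, 13) = 117: x ≡ 71 (mod 117).
  Combine with x ≡ 3 (mod 5): since gcd(117, 5) = 1, we get a unique residue mod 585.
    Write x = 71 + 117·t and substitute into x ≡ 3 (mod 5): 117·t ≡ 3 − 71 = -68 (mod 5).
    Reduce coefficients mod 5: 2·t ≡ 2 (mod 5).
    The inverse of 2 mod 5 is 3 (since 2·3 = 6 = 1·5 + 1), so t ≡ 3·2 = 6 ≡ 1 (mod 5).
    Then x = 71 + 117·1 = 188, valid modulo lcm(117, 5) = 585: x ≡ 188 (mod 585).
Verify: 188 mod 9 = 8 ✓, 188 mod 13 = 6 ✓, 188 mod 5 = 3 ✓.

x ≡ 188 (mod 585).


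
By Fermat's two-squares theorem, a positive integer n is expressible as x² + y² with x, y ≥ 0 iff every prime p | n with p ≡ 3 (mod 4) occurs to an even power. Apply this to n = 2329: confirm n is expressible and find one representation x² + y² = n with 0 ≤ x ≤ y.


Step 1: Factor n = 2329 = 17 · 137.
Step 2: Check the mod-4 condition on each prime factor: 17 ≡ 1 (mod 4), exponent 1; 137 ≡ 1 (mod 4), exponent 1.
All primes ≡ 3 (mod 4) appear to even exponent (or don't appear), so by the two-squares theorem n IS expressible as a sum of two squares.
Step 3: Build a representation. Here n = 17 · 137 is a product of primes ≡ 1 (mod 4). Each prime p ≡ 1 (mod 4) is itself a sum of two squares; find a² by testing p − a² for a perfect square:
  17: 17 − 1² = 16 = 4² ⇒ 17 = 1² + 4².
  137: 137 − 1² = 136, 137 − 2² = 133, 137 − 3² = 128, 137 − 4² = 121 = 11² ⇒ 137 = 4² + 11².
  Combine using the Brahmagupta–Fibonacci identity (a² + b²)(c² + d²) = (ac − bd)² + (ad + bc)² = (ac + bd)² + (ad − bc)²:
  17 · 137 = 2329: from (1² + 4²)(4² + 11²), take (1·4 − 4·11, 1·11 + 4·4) = (4 − 44, 11 + 16) = (-40, 27); dropping signs (only squares matter) gives (40, 27); check 40² + 27² = 1600 + 729 = 2329 ✓.
Step 4: Order so x ≤ y and verify: 27² + 40² = 729 + 1600 = 2329 = n. ✓

n = 2329 = 27² + 40² (one valid representation with x ≤ y).


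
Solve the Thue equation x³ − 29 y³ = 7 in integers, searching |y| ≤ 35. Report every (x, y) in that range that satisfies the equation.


The equation is x³ - 29y³ = 7. For fixed y, x³ = 29·y³ + 7, so a solution requires the RHS to be a perfect cube.
Strategy: iterate y from -35 to 35, compute RHS = 29·y³ + 7, and check whether it is a (positive or negative) perfect cube.
Check small values of y:
  y = 0: RHS = 7 is not a perfect cube.
  y = 1: RHS = 36 is not a perfect cube.
  y = -1: RHS = -22 is not a perfect cube.
  y = 2: RHS = 239 is not a perfect cube.
  y = -2: RHS = -225 is not a perfect cube.
  y = 3: RHS = 790 is not a perfect cube.
  y = -3: RHS = -776 is not a perfect cube.
Continuing the search up to |y| = 35 finds no solutions either.
No (x, y) in the scanned range satisfies the equation.

No integer solutions with |y| ≤ 35.


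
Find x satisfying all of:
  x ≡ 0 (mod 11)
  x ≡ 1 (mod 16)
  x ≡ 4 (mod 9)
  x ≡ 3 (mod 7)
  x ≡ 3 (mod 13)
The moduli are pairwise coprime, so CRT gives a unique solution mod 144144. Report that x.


Product of moduli M = 11 · 16 · 9 · 7 · 13 = 144144.
Merge one congruence at a time:
  Start: x ≡ 0 (mod 11).
  Combine with x ≡ 1 (mod 16); new modulus lcm = 176.
    Write x = 0 + 11·t and substitute into x ≡ 1 (mod 16): 11·t ≡ 1 − 0 = 1 (mod 16).
    The inverse of 11 mod 16 is 3 (since 11·3 = 33 = 2·16 + 1), so t ≡ 3·1 = 3 ≡ 3 (mod 16).
    Then x = 0 + 11·3 = 33, valid modulo lcm(11, 16) = 176: x ≡ 33 (mod 176).
  Combine with x ≡ 4 (mod 9); new modulus lcm = 1584.
    Write x = 33 + 176·t and substitute into x ≡ 4 (mod 9): 176·t ≡ 4 − 33 = -29 (mod 9).
    Reduce coefficients mod 9: 5·t ≡ 7 (mod 9).
    The inverse of 5 mod 9 is 2 (since 5·2 = 10 = 1·9 + 1), so t ≡ 2·7 = 14 ≡ 5 (mod 9).
    Then x = 33 + 176·5 = 913, valid modulo lcm(176, 9) = 1584: x ≡ 913 (mod 1584).
  Combine with x ≡ 3 (mod 7); new modulus lcm = 11088.
    Write x = 913 + 1584·t and substitute into x ≡ 3 (mod 7): 1584·t ≡ 3 − 913 = -910 (mod 7).
    Reduce coefficients mod 7: 2·t ≡ 0 (mod 7).
    The inverse of 2 mod 7 is 4 (since 2·4 = 8 = 1·7 + 1), so t ≡ 4·0 = 0 ≡ 0 (mod 7).
    Then x = 913 + 1584·0 = 913, valid modulo lcm(1584, 7) = 11088: x ≡ 913 (mod 11088).
  Combine with x ≡ 3 (mod 13); new modulus lcm = 144144.
    Write x = 913 + 11088·t and substitute into x ≡ 3 (mod 13): 11088·t ≡ 3 − 913 = -910 (mod 13).
    Reduce coefficients mod 13: 12·t ≡ 0 (mod 13).
    The inverse of 12 mod 13 is 12 (since 12·12 = 144 = 11·13 + 1), so t ≡ 12·0 = 0 ≡ 0 (mod 13).
    Then x = 913 + 11088·0 = 913, valid modulo lcm(11088, 13) = 144144: x ≡ 913 (mod 144144).
Verify against each original: 913 mod 11 = 0, 913 mod 16 = 1, 913 mod 9 = 4, 913 mod 7 = 3, 913 mod 13 = 3.

x ≡ 913 (mod 144144).


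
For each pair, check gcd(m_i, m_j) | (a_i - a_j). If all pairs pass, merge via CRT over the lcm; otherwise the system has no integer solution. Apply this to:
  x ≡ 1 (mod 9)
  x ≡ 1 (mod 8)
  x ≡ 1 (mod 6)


Moduli 9, 8, 6 are not pairwise coprime, so CRT works modulo lcm(m_i) when all pairwise compatibility conditions hold.
Pairwise compatibility: gcd(m_i, m_j) must divide a_i - a_j for every pair.
Merge one congruence at a time:
  Start: x ≡ 1 (mod 9).
  Combine with x ≡ 1 (mod 8): gcd(9, 8) = 1; 1 - 1 = 0, which IS divisible by 1, so compatible.
    Write x = 1 + 9·t and substitute into x ≡ 1 (mod 8): 9·t ≡ 1 − 1 = 0 (mod 8).
    Reduce coefficients mod 8: 1·t ≡ 0 (mod 8).
    So t ≡ 0 (mod 8).
    Then x = 1 + 9·0 = 1, valid modulo lcm(9, 8) = 72: x ≡ 1 (mod 72).
  Combine with x ≡ 1 (mod 6): gcd(72, 6) = 6; 1 - 1 = 0, which IS divisible by 6, so compatible.
    Write x = 1 + 72·t and substitute into x ≡ 1 (mod 6): 72·t ≡ 1 − 1 = 0 (mod 6).
    Divide the congruence (and modulus) by g = 6: 12·t ≡ 0 (mod 1).
    Modulo 1 every t works; take t = 0.
    Then x = 1 + 72·0 = 1, valid modulo lcm(72, 6) = 72: x ≡ 1 (mod 72).
Verify: 1 mod 9 = 1, 1 mod 8 = 1, 1 mod 6 = 1.

x ≡ 1 (mod 72).


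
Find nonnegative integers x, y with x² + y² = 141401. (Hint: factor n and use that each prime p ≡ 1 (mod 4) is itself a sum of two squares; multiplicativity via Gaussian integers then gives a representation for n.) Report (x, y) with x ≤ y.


Step 1: Factor n = 141401 = 13 · 73 · 149.
Step 2: Check the mod-4 condition on each prime factor: 13 ≡ 1 (mod 4), exponent 1; 73 ≡ 1 (mod 4), exponent 1; 149 ≡ 1 (mod 4), exponent 1.
All primes ≡ 3 (mod 4) appear to even exponent (or don't appear), so by the two-squares theorem n IS expressible as a sum of two squares.
Step 3: Build a representation. Here n = 13 · 73 · 149 is a product of primes ≡ 1 (mod 4). Each prime p ≡ 1 (mod 4) is itself a sum of two squares; find a² by testing p − a² for a perfect square:
  13: 13 − 1² = 12, 13 − 2² = 9 = 3² ⇒ 13 = 2² + 3².
  73: 73 − 1² = 72, 73 − 2² = 69, 73 − 3² = 64 = 8² ⇒ 73 = 3² + 8².
  149: 149 − 1² = 148, 149 − 2² = 145, 149 − 3² = 140, 149 − 4² = 133, 149 − 5² = 124, 149 − 6² = 113, 149 − 7² = 100 = 10² ⇒ 149 = 7² + 10².
  Combine using the Brahmagupta–Fibonacci identity (a² + b²)(c² + d²) = (ac − bd)² + (ad + bc)² = (ac + bd)² + (ad − bc)²:
  13 · 73 = 949: from (2² + 3²)(3² + 8²), take (2·3 − 3·8, 2·8 + 3·3) = (6 − 24, 16 + 9) = (-18, 25); dropping signs (only squares matter) gives (18, 25); check 18² + 25² = 324 + 625 = 949 ✓.
  949 · 149 = 141401: from (18² + 25²)(7² + 10²), take (18·7 − 25·10, 18·10 + 25·7) = (126 − 250, 180 + 175) = (-124, 355); dropping signs (only squares matter) gives (124, 355); check 124² + 355² = 15376 + 126025 = 141401 ✓.
Step 4: Order so x ≤ y and verify: 124² + 355² = 15376 + 126025 = 141401 = n. ✓

n = 141401 = 124² + 355² (one valid representation with x ≤ y).


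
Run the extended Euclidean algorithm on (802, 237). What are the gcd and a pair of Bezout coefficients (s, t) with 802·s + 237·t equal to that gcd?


Euclidean algorithm on (802, 237) — divide until remainder is 0:
  802 = 3 · 237 + 91
  237 = 2 · 91 + 55
  91 = 1 · 55 + 36
  55 = 1 · 36 + 19
  36 = 1 · 19 + 17
  19 = 1 · 17 + 2
  17 = 8 · 2 + 1
  2 = 2 · 1 + 0
gcd(802, 237) = 1.
Track Bezout coefficients alongside the remainders: start with r₀ = 802 = a·1 + b·0 (s = 1, t = 0) and r₁ = 237 = a·0 + b·1 (s = 0, t = 1); each new remainder r_{k+1} = r_{k-1} − q_k·r_k inherits s_{k+1} = s_{k-1} − q_k·s_k, t_{k+1} = t_{k-1} − q_k·t_k, so r_k = a·s_k + b·t_k at every step:
  q = 3: r = 91, s = 1 − 3·0 = 1, t = 0 − 3·1 = -3  (check: 802·1 + 237·(-3) = 91)
  q = 2: r = 55, s = 0 − 2·1 = -2, t = 1 − 2·(-3) = 7  (check: 802·(-2) + 237·7 = 55)
  q = 1: r = 36, s = 1 − 1·(-2) = 3, t = -3 − 1·7 = -10  (check: 802·3 + 237·(-10) = 36)
  q = 1: r = 19, s = -2 − 1·3 = -5, t = 7 − 1·(-10) = 17  (check: 802·(-5) + 237·17 = 19)
  q = 1: r = 17, s = 3 − 1·(-5) = 8, t = -10 − 1·17 = -27  (check: 802·8 + 237·(-27) = 17)
  q = 1: r = 2, s = -5 − 1·8 = -13, t = 17 − 1·(-27) = 44  (check: 802·(-13) + 237·44 = 2)
  q = 8: r = 1, s = 8 − 8·(-13) = 112, t = -27 − 8·44 = -379  (check: 802·112 + 237·(-379) = 1)
The row with r = 1 (the gcd) gives the Bezout coefficients s = 112, t = -379.
Result: 802 · (112) + 237 · (-379) = 1.

gcd(802, 237) = 1; s = 112, t = -379 (check: 802·112 + 237·(-379) = 1).


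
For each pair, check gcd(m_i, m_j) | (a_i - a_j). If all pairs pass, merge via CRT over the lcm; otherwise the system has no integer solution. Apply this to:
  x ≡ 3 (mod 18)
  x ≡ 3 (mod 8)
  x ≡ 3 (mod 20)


Moduli 18, 8, 20 are not pairwise coprime, so CRT works modulo lcm(m_i) when all pairwise compatibility conditions hold.
Pairwise compatibility: gcd(m_i, m_j) must divide a_i - a_j for every pair.
Merge one congruence at a time:
  Start: x ≡ 3 (mod 18).
  Combine with x ≡ 3 (mod 8): gcd(18, 8) = 2; 3 - 3 = 0, which IS divisible by 2, so compatible.
    Write x = 3 + 18·t and substitute into x ≡ 3 (mod 8): 18·t ≡ 3 − 3 = 0 (mod 8).
    Divide the congruence (and modulus) by g = 2: 9·t ≡ 0 (mod 4).
    Reduce coefficients mod 4: 1·t ≡ 0 (mod 4).
    So t ≡ 0 (mod 4).
    Then x = 3 + 18·0 = 3, valid modulo lcm(18, 8) = 72: x ≡ 3 (mod 72).
  Combine with x ≡ 3 (mod 20): gcd(72, 20) = 4; 3 - 3 = 0, which IS divisible by 4, so compatible.
    Write x = 3 + 72·t and substitute into x ≡ 3 (mod 20): 72·t ≡ 3 − 3 = 0 (mod 20).
    Divide the congruence (and modulus) by g = 4: 18·t ≡ 0 (mod 5).
    Reduce coefficients mod 5: 3·t ≡ 0 (mod 5).
    The inverse of 3 mod 5 is 2 (since 3·2 = 6 = 1·5 + 1), so t ≡ 2·0 = 0 ≡ 0 (mod 5).
    Then x = 3 + 72·0 = 3, valid modulo lcm(72, 20) = 360: x ≡ 3 (mod 360).
Verify: 3 mod 18 = 3, 3 mod 8 = 3, 3 mod 20 = 3.

x ≡ 3 (mod 360).


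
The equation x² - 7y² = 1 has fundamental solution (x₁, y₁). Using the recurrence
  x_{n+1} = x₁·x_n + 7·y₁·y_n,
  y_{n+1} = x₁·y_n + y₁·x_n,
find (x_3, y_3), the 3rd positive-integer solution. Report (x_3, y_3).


Step 1: Find the fundamental solution (x₁, y₁) of x² - 7y² = 1.
  Expand √7 as a continued fraction. a₀ = ⌊√7⌋ = 2; iterate m_{k+1} = d_k·a_k − m_k, d_{k+1} = (7 − m_{k+1}²)/d_k, a_{k+1} = ⌊(a₀ + m_{k+1})/d_{k+1}⌋ (starting m₀ = 0, d₀ = 1), with convergents p_k = a_k·p_{k-1} + p_{k-2}, q_k = a_k·q_{k-1} + q_{k-2} (p₋₁ = 1, q₋₁ = 0):
  k = 0: a₀ = 2; p₀/q₀ = 2/1; p₀² − 7·q₀² = 4 − 7 = -3.
  k = 1: m = 2, d = 3, a = ⌊(2 + 2)/3⌋ = 1; p/q = (1·2 + 1)/(1·1 + 0) = 3/1; p² − 7·q² = 9 − 7 = 2.
  k = 2: m = 1, d = 2, a = ⌊(2 + 1)/2⌋ = 1; p/q = (1·3 + 2)/(1·1 + 1) = 5/2; p² − 7·q² = 25 − 28 = -3.
  k = 3: m = 1, d = 3, a = ⌊(2 + 1)/3⌋ = 1; p/q = (1·5 + 3)/(1·2 + 1) = 8/3; p² − 7·q² = 64 − 63 = 1.
  The first convergent with p² − 7·q² = 1 gives the fundamental solution (x₁, y₁) = (8, 3).
Step 2: Apply the recurrence (x_{n+1}, y_{n+1}) = (x₁x_n + 7y₁y_n, x₁y_n + y₁x_n) repeatedly.
  From (x_1, y_1) = (8, 3): x_2 = 8·8 + 7·3·3 = 127; y_2 = 8·3 + 3·8 = 48.
  From (x_2, y_2) = (127, 48): x_3 = 8·127 + 7·3·48 = 2024; y_3 = 8·48 + 3·127 = 765.
Step 3: Verify x_3² - 7·y_3² = 4096576 - 4096575 = 1 (should be 1). ✓

(x_1, y_1) = (8, 3); (x_3, y_3) = (2024, 765).


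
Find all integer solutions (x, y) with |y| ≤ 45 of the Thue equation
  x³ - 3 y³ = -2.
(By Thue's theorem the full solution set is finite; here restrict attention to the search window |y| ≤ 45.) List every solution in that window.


The equation is x³ - 3y³ = -2. For fixed y, x³ = 3·y³ − 2, so a solution requires the RHS to be a perfect cube.
Strategy: iterate y from -45 to 45, compute RHS = 3·y³ − 2, and check whether it is a (positive or negative) perfect cube.
Check small values of y:
  y = 0: RHS = -2 is not a perfect cube.
  y = 1: RHS = 1 = (1)³ ⇒ x = 1 works.
  y = -1: RHS = -5 is not a perfect cube.
  y = 2: RHS = 22 is not a perfect cube.
  y = -2: RHS = -26 is not a perfect cube.
  y = 3: RHS = 79 is not a perfect cube.
  y = -3: RHS = -83 is not a perfect cube.
Continuing the search up to |y| = 45 finds no further solutions beyond those listed.
Collected solutions: (1, 1).

Solutions (with |y| ≤ 45): (1, 1).


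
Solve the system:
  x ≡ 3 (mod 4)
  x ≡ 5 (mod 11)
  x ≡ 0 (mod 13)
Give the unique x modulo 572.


Moduli 4, 11, 13 are pairwise coprime; by CRT there is a unique solution modulo M = 4 · 11 · 13 = 572.
Solve pairwise, accumulating the modulus:
  Start with x ≡ 3 (mod 4).
  Combine with x ≡ 5 (mod 11): since gcd(4, 11) = 1, we get a unique residue mod 44.
    Write x = 3 + 4·t and substitute into x ≡ 5 (mod 11): 4·t ≡ 5 − 3 = 2 (mod 11).
    The inverse of 4 mod 11 is 3 (since 4·3 = 12 = 1·11 + 1), so t ≡ 3·2 = 6 ≡ 6 (mod 11).
    Then x = 3 + 4·6 = 27, valid modulo lcm(4, 11) = 44: x ≡ 27 (mod 44).
  Combine with x ≡ 0 (mod 13): since gcd(44, 13) = 1, we get a unique residue mod 572.
    Write x = 27 + 44·t and substitute into x ≡ 0 (mod 13): 44·t ≡ 0 − 27 = -27 (mod 13).
    Reduce coefficients mod 13: 5·t ≡ 12 (mod 13).
    The inverse of 5 mod 13 is 8 (since 5·8 = 40 = 3·13 + 1), so t ≡ 8·12 = 96 ≡ 5 (mod 13).
    Then x = 27 + 44·5 = 247, valid modulo lcm(44, 13) = 572: x ≡ 247 (mod 572).
Verify: 247 mod 4 = 3 ✓, 247 mod 11 = 5 ✓, 247 mod 13 = 0 ✓.

x ≡ 247 (mod 572).


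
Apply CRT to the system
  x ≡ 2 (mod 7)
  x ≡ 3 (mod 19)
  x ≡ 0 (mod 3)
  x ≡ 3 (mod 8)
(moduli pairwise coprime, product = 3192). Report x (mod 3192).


Product of moduli M = 7 · 19 · 3 · 8 = 3192.
Merge one congruence at a time:
  Start: x ≡ 2 (mod 7).
  Combine with x ≡ 3 (mod 19); new modulus lcm = 133.
    Write x = 2 + 7·t and substitute into x ≡ 3 (mod 19): 7·t ≡ 3 − 2 = 1 (mod 19).
    The inverse of 7 mod 19 is 11 (since 7·11 = 77 = 4·19 + 1), so t ≡ 11·1 = 11 ≡ 11 (mod 19).
    Then x = 2 + 7·11 = 79, valid modulo lcm(7, 19) = 133: x ≡ 79 (mod 133).
  Combine with x ≡ 0 (mod 3); new modulus lcm = 399.
    Write x = 79 + 133·t and substitute into x ≡ 0 (mod 3): 133·t ≡ 0 − 79 = -79 (mod 3).
    Reduce coefficients mod 3: 1·t ≡ 2 (mod 3).
    So t ≡ 2 (mod 3).
    Then x = 79 + 133·2 = 345, valid modulo lcm(133, 3) = 399: x ≡ 345 (mod 399).
  Combine with x ≡ 3 (mod 8); new modulus lcm = 3192.
    Write x = 345 + 399·t and substitute into x ≡ 3 (mod 8): 399·t ≡ 3 − 345 = -342 (mod 8).
    Reduce coefficients mod 8: 7·t ≡ 2 (mod 8).
    The inverse of 7 mod 8 is 7 (since 7·7 = 49 = 6·8 + 1), so t ≡ 7·2 = 14 ≡ 6 (mod 8).
    Then x = 345 + 399·6 = 2739, valid modulo lcm(399, 8) = 3192: x ≡ 2739 (mod 3192).
Verify against each original: 2739 mod 7 = 2, 2739 mod 19 = 3, 2739 mod 3 = 0, 2739 mod 8 = 3.

x ≡ 2739 (mod 3192).


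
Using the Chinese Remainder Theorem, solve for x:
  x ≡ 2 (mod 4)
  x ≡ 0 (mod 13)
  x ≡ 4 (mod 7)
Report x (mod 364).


Moduli 4, 13, 7 are pairwise coprime; by CRT there is a unique solution modulo M = 4 · 13 · 7 = 364.
Solve pairwise, accumulating the modulus:
  Start with x ≡ 2 (mod 4).
  Combine with x ≡ 0 (mod 13): since gcd(4, 13) = 1, we get a unique residue mod 52.
    Write x = 2 + 4·t and substitute into x ≡ 0 (mod 13): 4·t ≡ 0 − 2 = -2 (mod 13).
    Reduce coefficients mod 13: 4·t ≡ 11 (mod 13).
    The inverse of 4 mod 13 is 10 (since 4·10 = 40 = 3·13 + 1), so t ≡ 10·11 = 110 ≡ 6 (mod 13).
    Then x = 2 + 4·6 = 26, valid modulo lcm(4, 13) = 52: x ≡ 26 (mod 52).
  Combine with x ≡ 4 (mod 7): since gcd(52, 7) = 1, we get a unique residue mod 364.
    Write x = 26 + 52·t and substitute into x ≡ 4 (mod 7): 52·t ≡ 4 − 26 = -22 (mod 7).
    Reduce coefficients mod 7: 3·t ≡ 6 (mod 7).
    The inverse of 3 mod 7 is 5 (since 3·5 = 15 = 2·7 + 1), so t ≡ 5·6 = 30 ≡ 2 (mod 7).
    Then x = 26 + 52·2 = 130, valid modulo lcm(52, 7) = 364: x ≡ 130 (mod 364).
Verify: 130 mod 4 = 2 ✓, 130 mod 13 = 0 ✓, 130 mod 7 = 4 ✓.

x ≡ 130 (mod 364).


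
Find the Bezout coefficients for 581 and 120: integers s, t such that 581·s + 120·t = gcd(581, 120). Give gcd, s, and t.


Euclidean algorithm on (581, 120) — divide until remainder is 0:
  581 = 4 · 120 + 101
  120 = 1 · 101 + 19
  101 = 5 · 19 + 6
  19 = 3 · 6 + 1
  6 = 6 · 1 + 0
gcd(581, 120) = 1.
Track Bezout coefficients alongside the remainders: start with r₀ = 581 = a·1 + b·0 (s = 1, t = 0) and r₁ = 120 = a·0 + b·1 (s = 0, t = 1); each new remainder r_{k+1} = r_{k-1} − q_k·r_k inherits s_{k+1} = s_{k-1} − q_k·s_k, t_{k+1} = t_{k-1} − q_k·t_k, so r_k = a·s_k + b·t_k at every step:
  q = 4: r = 101, s = 1 − 4·0 = 1, t = 0 − 4·1 = -4  (check: 581·1 + 120·(-4) = 101)
  q = 1: r = 19, s = 0 − 1·1 = -1, t = 1 − 1·(-4) = 5  (check: 581·(-1) + 120·5 = 19)
  q = 5: r = 6, s = 1 − 5·(-1) = 6, t = -4 − 5·5 = -29  (check: 581·6 + 120·(-29) = 6)
  q = 3: r = 1, s = -1 − 3·6 = -19, t = 5 − 3·(-29) = 92  (check: 581·(-19) + 120·92 = 1)
The row with r = 1 (the gcd) gives the Bezout coefficients s = -19, t = 92.
Result: 581 · (-19) + 120 · (92) = 1.

gcd(581, 120) = 1; s = -19, t = 92 (check: 581·(-19) + 120·92 = 1).
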